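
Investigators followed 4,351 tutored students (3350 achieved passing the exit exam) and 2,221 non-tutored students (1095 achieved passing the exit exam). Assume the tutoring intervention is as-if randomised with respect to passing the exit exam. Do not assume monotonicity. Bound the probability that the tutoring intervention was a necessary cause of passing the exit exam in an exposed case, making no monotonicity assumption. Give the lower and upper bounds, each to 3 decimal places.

p₁ = P(outcome | exposed) = 3350/4351 = 0.76994
p₀ = P(outcome | unexposed) = 1095/2221 = 0.49302
Under exogeneity alone the bounds on PN are max{0,(p₁−p₀)/p₁} ≤ PN ≤ min{1,(1−p₀)/p₁}.
  lower = (p₁ − p₀)/p₁ = 0.27692 / 0.76994 ≈ 0.3597
  upper = min{1, (1 − p₀)/p₁} = 0.50698 / 0.76994 ≈ 0.6585

0.360 ≤ PN ≤ 0.658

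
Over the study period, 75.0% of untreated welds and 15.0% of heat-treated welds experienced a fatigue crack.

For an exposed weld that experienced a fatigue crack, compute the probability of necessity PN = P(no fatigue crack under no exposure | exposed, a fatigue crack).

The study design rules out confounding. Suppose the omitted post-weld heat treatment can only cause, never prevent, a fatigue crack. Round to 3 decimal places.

PN ≈ 0.800

p₁ = 0.75, p₀ = 0.15.
Under exogeneity and monotonicity, PN = (p₁ − p₀) / p₁.
PN = (0.75 − 0.15) / 0.75 = 0.6 / 0.75 ≈ 0.8000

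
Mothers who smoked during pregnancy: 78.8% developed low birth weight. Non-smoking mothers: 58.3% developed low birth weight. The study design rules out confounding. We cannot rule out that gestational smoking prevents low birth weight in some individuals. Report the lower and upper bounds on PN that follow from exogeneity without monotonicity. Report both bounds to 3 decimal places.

0.260 ≤ PN ≤ 0.529

p₁ = 0.788, p₀ = 0.583.
Under exogeneity alone the bounds on PN are max{0,(p₁−p₀)/p₁} ≤ PN ≤ min{1,(1−p₀)/p₁}.
  lower = (p₁ − p₀)/p₁ = 0.205 / 0.788 ≈ 0.2602
  upper = min{1, (1 − p₀)/p₁} = 0.417 / 0.788 ≈ 0.5292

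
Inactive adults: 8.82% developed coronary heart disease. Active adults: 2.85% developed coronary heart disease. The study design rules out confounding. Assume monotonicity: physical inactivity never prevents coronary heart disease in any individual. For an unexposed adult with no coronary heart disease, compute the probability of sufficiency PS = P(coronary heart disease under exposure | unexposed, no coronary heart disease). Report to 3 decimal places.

p₁ = 0.0882, p₀ = 0.0285.
Under exogeneity and monotonicity, PS = (p₁ − p₀) / (1 − p₀).
PS = (0.0882 − 0.0285) / (1 − 0.0285) = 0.0597 / 0.9715 ≈ 0.0615

PS ≈ 0.061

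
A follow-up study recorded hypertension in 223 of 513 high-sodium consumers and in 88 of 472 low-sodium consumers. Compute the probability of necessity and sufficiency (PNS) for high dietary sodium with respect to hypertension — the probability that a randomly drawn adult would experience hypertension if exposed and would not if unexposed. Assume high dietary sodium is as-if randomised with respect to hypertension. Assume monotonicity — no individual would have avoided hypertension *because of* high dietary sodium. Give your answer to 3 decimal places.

PNS ≈ 0.248

p₁ = P(outcome | exposed) = 223/513 = 0.4347
p₀ = P(outcome | unexposed) = 88/472 = 0.18644
Under exogeneity and monotonicity, PNS = p₁ − p₀.
PNS = 0.4347 − 0.18644 = 0.24826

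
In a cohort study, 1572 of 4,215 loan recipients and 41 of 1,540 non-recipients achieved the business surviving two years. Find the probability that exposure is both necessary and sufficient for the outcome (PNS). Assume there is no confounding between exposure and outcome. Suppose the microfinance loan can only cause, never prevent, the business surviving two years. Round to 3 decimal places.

PNS ≈ 0.346

p₁ = P(outcome | exposed) = 1572/4215 = 0.37295
p₀ = P(outcome | unexposed) = 41/1540 = 0.026623
Under exogeneity and monotonicity, PNS = p₁ − p₀.
PNS = 0.37295 − 0.026623 = 0.34633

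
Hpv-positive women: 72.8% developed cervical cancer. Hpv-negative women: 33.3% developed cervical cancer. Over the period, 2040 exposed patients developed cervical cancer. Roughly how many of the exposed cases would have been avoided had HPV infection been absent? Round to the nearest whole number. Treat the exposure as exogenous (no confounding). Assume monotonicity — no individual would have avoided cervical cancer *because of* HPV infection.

about 1107 cases

p₁ = 0.728, p₀ = 0.333.
PN = (p₁ − p₀)/p₁ = (0.728 − 0.333) / 0.728 ≈ 0.54258.
Attributable cases ≈ PN × (exposed cases) = 0.54258 × 2040 ≈ 1106.87.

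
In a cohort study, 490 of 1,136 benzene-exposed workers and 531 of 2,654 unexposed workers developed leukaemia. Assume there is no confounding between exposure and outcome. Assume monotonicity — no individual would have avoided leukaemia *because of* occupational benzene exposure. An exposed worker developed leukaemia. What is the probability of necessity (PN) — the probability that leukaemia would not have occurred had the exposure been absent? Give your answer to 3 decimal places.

PN ≈ 0.536

p₁ = P(outcome | exposed) = 490/1136 = 0.43134
p₀ = P(outcome | unexposed) = 531/2654 = 0.20008
Under exogeneity and monotonicity, PN = (p₁ − p₀) / p₁.
PN = (0.43134 − 0.20008) / 0.43134 = 0.23126 / 0.43134 ≈ 0.5362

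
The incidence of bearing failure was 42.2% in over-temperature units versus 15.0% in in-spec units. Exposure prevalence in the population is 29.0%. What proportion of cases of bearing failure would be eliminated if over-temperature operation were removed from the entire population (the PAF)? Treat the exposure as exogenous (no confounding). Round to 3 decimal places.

PAF ≈ 0.345

p₁ = 0.422, p₀ = 0.15.
Overall risk P(Y=1) = π·p₁ + (1−π)·p₀ = 0.29×0.422 + 0.71×0.15 = 0.22888.
Under exogeneity, PAF = [P(Y=1) − p₀] / P(Y=1).
PAF = (0.22888 − 0.15) / 0.22888 ≈ 0.3446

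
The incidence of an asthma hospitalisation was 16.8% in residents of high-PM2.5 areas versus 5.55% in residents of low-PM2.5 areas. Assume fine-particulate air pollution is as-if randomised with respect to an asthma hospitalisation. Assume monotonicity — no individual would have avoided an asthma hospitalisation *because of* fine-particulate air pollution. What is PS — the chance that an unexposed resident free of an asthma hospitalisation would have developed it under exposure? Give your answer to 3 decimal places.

p₁ = 0.168, p₀ = 0.0555.
Under exogeneity and monotonicity, PS = (p₁ − p₀) / (1 − p₀).
PS = (0.168 − 0.0555) / (1 − 0.0555) = 0.1125 / 0.9445 ≈ 0.1191

PS ≈ 0.119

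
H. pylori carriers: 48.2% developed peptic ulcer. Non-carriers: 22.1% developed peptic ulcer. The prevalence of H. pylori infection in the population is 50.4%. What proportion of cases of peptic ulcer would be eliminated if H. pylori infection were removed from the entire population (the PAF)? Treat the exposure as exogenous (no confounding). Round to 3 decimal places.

PAF ≈ 0.373

p₁ = 0.482, p₀ = 0.221.
Overall risk P(Y=1) = π·p₁ + (1−π)·p₀ = 0.504×0.482 + 0.496×0.221 = 0.35254.
Under exogeneity, PAF = [P(Y=1) − p₀] / P(Y=1).
PAF = (0.35254 − 0.221) / 0.35254 ≈ 0.3731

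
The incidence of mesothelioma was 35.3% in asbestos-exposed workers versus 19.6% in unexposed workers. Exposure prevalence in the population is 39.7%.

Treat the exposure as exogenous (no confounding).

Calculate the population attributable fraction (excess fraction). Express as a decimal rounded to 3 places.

p₁ = 0.353, p₀ = 0.196.
Overall risk P(Y=1) = π·p₁ + (1−π)·p₀ = 0.397×0.353 + 0.603×0.196 = 0.25833.
Under exogeneity, PAF = [P(Y=1) − p₀] / P(Y=1).
PAF = (0.25833 − 0.196) / 0.25833 ≈ 0.2413

PAF ≈ 0.241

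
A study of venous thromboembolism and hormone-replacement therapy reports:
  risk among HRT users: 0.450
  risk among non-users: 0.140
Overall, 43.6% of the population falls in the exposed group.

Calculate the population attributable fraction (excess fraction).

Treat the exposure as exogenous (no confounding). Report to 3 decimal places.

PAF ≈ 0.491

Let p₁ = 0.45, p₀ = 0.14.
Overall risk P(Y=1) = π·p₁ + (1−π)·p₀ = 0.436×0.45 + 0.564×0.14 = 0.27516.
Under exogeneity, PAF = [P(Y=1) − p₀] / P(Y=1).
PAF = (0.27516 − 0.14) / 0.27516 ≈ 0.4912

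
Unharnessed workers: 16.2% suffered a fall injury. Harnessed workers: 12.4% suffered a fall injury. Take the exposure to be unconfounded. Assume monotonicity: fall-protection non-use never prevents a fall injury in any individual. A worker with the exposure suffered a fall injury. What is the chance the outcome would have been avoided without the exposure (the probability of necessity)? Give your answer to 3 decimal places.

PN ≈ 0.235

p₁ = 0.162, p₀ = 0.124.
Under exogeneity and monotonicity, PN = (p₁ − p₀) / p₁.
PN = (0.162 − 0.124) / 0.162 = 0.038 / 0.162 ≈ 0.2346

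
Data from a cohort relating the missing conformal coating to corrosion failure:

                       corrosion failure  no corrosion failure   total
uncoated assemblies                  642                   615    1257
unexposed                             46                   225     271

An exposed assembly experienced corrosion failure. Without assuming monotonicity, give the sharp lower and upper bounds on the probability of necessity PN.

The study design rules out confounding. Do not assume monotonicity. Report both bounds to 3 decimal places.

p₁ = P(outcome | exposed) = 642/1257 = 0.51074
p₀ = P(outcome | unexposed) = 46/271 = 0.16974
Under exogeneity alone the bounds on PN are max{0,(p₁−p₀)/p₁} ≤ PN ≤ min{1,(1−p₀)/p₁}.
  lower = (p₁ − p₀)/p₁ = 0.341 / 0.51074 ≈ 0.6677
  upper = min{1, (1 − p₀)/p₁} = 0.83026 / 0.51074 ≈ 1.6256 → capped at 1

0.668 ≤ PN ≤ 1.000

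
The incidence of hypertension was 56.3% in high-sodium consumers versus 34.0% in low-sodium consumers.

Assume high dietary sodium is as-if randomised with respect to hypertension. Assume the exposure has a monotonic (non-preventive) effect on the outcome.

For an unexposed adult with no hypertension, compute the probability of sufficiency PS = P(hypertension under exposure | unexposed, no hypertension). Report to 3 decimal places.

PS ≈ 0.338

p₁ = 0.563, p₀ = 0.34.
Under exogeneity and monotonicity, PS = (p₁ − p₀) / (1 − p₀).
PS = (0.563 − 0.34) / (1 − 0.34) = 0.223 / 0.66 ≈ 0.3379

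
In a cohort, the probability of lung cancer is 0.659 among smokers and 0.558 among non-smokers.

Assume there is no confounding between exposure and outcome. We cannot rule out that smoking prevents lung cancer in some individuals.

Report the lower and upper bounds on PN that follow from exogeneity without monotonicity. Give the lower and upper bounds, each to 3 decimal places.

Let p₁ = 0.659, p₀ = 0.558.
Under exogeneity alone the bounds on PN are max{0,(p₁−p₀)/p₁} ≤ PN ≤ min{1,(1−p₀)/p₁}.
  lower = (p₁ − p₀)/p₁ = 0.101 / 0.659 ≈ 0.1533
  upper = min{1, (1 − p₀)/p₁} = 0.442 / 0.659 ≈ 0.6707

0.153 ≤ PN ≤ 0.671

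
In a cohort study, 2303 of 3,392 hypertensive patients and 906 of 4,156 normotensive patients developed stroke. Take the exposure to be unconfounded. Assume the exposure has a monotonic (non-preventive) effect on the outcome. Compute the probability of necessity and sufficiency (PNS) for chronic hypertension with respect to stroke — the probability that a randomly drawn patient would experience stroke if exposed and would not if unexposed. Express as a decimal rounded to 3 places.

PNS ≈ 0.461

p₁ = P(outcome | exposed) = 2303/3392 = 0.67895
p₀ = P(outcome | unexposed) = 906/4156 = 0.218
Under exogeneity and monotonicity, PNS = p₁ − p₀.
PNS = 0.67895 − 0.218 = 0.46095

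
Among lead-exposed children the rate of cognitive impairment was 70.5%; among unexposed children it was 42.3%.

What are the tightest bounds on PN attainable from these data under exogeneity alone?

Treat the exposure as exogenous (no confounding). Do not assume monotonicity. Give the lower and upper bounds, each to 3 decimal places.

0.400 ≤ PN ≤ 0.818

p₁ = 0.705, p₀ = 0.423.
Under exogeneity alone the bounds on PN are max{0,(p₁−p₀)/p₁} ≤ PN ≤ min{1,(1−p₀)/p₁}.
  lower = (p₁ − p₀)/p₁ = 0.282 / 0.705 ≈ 0.4000
  upper = min{1, (1 − p₀)/p₁} = 0.577 / 0.705 ≈ 0.8184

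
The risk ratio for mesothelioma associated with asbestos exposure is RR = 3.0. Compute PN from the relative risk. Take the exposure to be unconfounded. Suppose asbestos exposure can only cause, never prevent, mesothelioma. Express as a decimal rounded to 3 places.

PN ≈ 0.667

Under exogeneity and monotonicity, PN = (RR − 1) / RR = 1 − 1/RR.
PN = (3.0 − 1) / 3.0 = 2 / 3.0 ≈ 0.6667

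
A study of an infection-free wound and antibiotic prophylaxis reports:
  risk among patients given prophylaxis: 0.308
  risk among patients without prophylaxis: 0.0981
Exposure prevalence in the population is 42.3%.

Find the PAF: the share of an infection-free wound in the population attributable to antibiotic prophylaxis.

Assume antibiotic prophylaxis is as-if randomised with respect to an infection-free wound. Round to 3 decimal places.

PAF ≈ 0.475

Let p₁ = 0.308, p₀ = 0.0981.
Overall risk P(Y=1) = π·p₁ + (1−π)·p₀ = 0.423×0.308 + 0.577×0.0981 = 0.18689.
Under exogeneity, PAF = [P(Y=1) − p₀] / P(Y=1).
PAF = (0.18689 − 0.0981) / 0.18689 ≈ 0.4751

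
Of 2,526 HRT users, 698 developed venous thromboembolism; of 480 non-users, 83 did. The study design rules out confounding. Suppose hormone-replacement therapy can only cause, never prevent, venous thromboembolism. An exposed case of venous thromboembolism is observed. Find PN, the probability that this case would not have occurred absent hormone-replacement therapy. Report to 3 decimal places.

p₁ = P(outcome | exposed) = 698/2526 = 0.27633
p₀ = P(outcome | unexposed) = 83/480 = 0.17292
Under exogeneity and monotonicity, PN = (p₁ − p₀) / p₁.
PN = (0.27633 − 0.17292) / 0.27633 = 0.10341 / 0.27633 ≈ 0.3742

PN ≈ 0.374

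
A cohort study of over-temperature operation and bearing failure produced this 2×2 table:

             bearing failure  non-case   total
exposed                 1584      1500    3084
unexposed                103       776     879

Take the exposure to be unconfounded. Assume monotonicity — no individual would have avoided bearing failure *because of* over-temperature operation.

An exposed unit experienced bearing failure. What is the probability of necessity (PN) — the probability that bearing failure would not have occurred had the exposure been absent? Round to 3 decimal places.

p₁ = P(outcome | exposed) = 1584/3084 = 0.51362
p₀ = P(outcome | unexposed) = 103/879 = 0.11718
Under exogeneity and monotonicity, PN = (p₁ − p₀) / p₁.
PN = (0.51362 − 0.11718) / 0.51362 = 0.39644 / 0.51362 ≈ 0.7719

PN ≈ 0.772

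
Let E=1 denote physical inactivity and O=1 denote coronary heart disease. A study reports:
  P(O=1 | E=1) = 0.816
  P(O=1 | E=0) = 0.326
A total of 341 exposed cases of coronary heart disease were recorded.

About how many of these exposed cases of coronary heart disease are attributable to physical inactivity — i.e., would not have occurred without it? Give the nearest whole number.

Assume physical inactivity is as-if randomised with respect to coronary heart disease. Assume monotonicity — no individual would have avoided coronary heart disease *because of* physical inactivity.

about 205 cases

Let p₁ = 0.816, p₀ = 0.326.
PN = (p₁ − p₀)/p₁ = (0.816 − 0.326) / 0.816 ≈ 0.60049.
Attributable cases ≈ PN × (exposed cases) = 0.60049 × 341 ≈ 204.77.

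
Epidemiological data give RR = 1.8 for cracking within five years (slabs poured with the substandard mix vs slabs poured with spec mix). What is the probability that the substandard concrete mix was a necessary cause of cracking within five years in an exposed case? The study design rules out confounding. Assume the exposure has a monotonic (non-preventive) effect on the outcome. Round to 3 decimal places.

Under exogeneity and monotonicity, PN = (RR − 1) / RR = 1 − 1/RR.
PN = (1.8 − 1) / 1.8 = 0.8 / 1.8 ≈ 0.4444

PN ≈ 0.444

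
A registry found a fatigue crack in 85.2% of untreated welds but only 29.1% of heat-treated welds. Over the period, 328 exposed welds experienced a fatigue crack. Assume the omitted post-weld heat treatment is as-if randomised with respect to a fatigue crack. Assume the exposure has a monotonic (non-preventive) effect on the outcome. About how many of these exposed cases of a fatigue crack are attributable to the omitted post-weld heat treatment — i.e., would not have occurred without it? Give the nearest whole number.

p₁ = 0.852, p₀ = 0.291.
PN = (p₁ − p₀)/p₁ = (0.852 − 0.291) / 0.852 ≈ 0.65845.
Attributable cases ≈ PN × (exposed cases) = 0.65845 × 328 ≈ 215.97.

about 216 cases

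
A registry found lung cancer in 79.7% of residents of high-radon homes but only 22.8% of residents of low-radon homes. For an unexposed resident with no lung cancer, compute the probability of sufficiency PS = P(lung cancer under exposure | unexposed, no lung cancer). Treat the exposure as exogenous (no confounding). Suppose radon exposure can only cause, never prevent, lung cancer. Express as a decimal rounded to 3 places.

PS ≈ 0.737

p₁ = 0.797, p₀ = 0.228.
Under exogeneity and monotonicity, PS = (p₁ − p₀) / (1 − p₀).
PS = (0.797 − 0.228) / (1 − 0.228) = 0.569 / 0.772 ≈ 0.7370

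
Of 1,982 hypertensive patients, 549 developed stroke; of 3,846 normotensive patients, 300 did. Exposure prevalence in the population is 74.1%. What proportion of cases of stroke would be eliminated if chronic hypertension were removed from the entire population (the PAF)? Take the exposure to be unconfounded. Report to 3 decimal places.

PAF ≈ 0.654

p₁ = P(outcome | exposed) = 549/1982 = 0.27699
p₀ = P(outcome | unexposed) = 300/3846 = 0.078003
Overall risk P(Y=1) = π·p₁ + (1−π)·p₀ = 0.741×0.27699 + 0.259×0.078003 = 0.22545.
Under exogeneity, PAF = [P(Y=1) − p₀] / P(Y=1).
PAF = (0.22545 − 0.078003) / 0.22545 ≈ 0.6540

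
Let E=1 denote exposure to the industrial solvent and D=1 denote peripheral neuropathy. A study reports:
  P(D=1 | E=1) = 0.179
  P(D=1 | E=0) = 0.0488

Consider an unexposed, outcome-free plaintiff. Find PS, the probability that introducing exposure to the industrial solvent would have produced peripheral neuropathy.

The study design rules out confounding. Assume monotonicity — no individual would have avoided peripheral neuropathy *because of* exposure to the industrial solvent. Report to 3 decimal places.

PS ≈ 0.137

Let p₁ = 0.179, p₀ = 0.0488.
Under exogeneity and monotonicity, PS = (p₁ − p₀) / (1 − p₀).
PS = (0.179 − 0.0488) / (1 − 0.0488) = 0.1302 / 0.9512 ≈ 0.1369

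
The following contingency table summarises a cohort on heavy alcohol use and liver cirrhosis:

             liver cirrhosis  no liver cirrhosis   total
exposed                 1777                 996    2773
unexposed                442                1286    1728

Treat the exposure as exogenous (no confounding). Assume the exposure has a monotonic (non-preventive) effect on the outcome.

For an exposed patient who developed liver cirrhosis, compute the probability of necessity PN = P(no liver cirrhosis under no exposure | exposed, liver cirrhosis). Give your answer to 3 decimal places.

PN ≈ 0.601

p₁ = P(outcome | exposed) = 1777/2773 = 0.64082
p₀ = P(outcome | unexposed) = 442/1728 = 0.25579
Under exogeneity and monotonicity, PN = (p₁ − p₀)/p₁.
PN = (0.64082 − 0.25579) / 0.64082 ≈ 0.6008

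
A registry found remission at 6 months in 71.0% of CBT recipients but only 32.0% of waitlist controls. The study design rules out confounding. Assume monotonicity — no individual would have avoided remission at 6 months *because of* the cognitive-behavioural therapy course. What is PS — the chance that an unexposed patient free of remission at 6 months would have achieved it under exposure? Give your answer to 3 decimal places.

p₁ = 0.71, p₀ = 0.32.
Under exogeneity and monotonicity, PS = (p₁ − p₀) / (1 − p₀).
PS = (0.71 − 0.32) / (1 − 0.32) = 0.39 / 0.68 ≈ 0.5735

PS ≈ 0.574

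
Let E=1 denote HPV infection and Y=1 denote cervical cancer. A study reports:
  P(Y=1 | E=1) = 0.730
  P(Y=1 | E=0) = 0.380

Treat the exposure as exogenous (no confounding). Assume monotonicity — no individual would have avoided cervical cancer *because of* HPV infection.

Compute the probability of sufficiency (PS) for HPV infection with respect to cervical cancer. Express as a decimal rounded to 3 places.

Let p₁ = 0.73, p₀ = 0.38.
Under exogeneity and monotonicity, PS = (p₁ − p₀) / (1 − p₀).
PS = (0.73 − 0.38) / (1 − 0.38) = 0.35 / 0.62 ≈ 0.5645

PS ≈ 0.565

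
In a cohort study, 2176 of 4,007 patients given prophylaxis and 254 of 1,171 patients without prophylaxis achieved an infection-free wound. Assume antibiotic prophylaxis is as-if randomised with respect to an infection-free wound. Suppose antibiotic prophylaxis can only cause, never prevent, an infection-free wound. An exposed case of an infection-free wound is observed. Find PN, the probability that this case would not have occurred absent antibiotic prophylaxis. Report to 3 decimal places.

p₁ = P(outcome | exposed) = 2176/4007 = 0.54305
p₀ = P(outcome | unexposed) = 254/1171 = 0.21691
Under exogeneity and monotonicity, PN = (p₁ − p₀) / p₁.
PN = (0.54305 − 0.21691) / 0.54305 = 0.32614 / 0.54305 ≈ 0.6006

PN ≈ 0.601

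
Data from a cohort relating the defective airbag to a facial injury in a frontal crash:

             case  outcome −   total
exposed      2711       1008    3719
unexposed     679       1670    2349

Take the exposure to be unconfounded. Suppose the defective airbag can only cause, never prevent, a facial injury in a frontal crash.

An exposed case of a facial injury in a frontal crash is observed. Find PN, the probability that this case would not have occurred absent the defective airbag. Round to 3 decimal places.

PN ≈ 0.603

p₁ = P(outcome | exposed) = 2711/3719 = 0.72896
p₀ = P(outcome | unexposed) = 679/2349 = 0.28906
Under exogeneity and monotonicity, PN = (p₁ − p₀) / p₁.
PN = (0.72896 − 0.28906) / 0.72896 = 0.4399 / 0.72896 ≈ 0.6035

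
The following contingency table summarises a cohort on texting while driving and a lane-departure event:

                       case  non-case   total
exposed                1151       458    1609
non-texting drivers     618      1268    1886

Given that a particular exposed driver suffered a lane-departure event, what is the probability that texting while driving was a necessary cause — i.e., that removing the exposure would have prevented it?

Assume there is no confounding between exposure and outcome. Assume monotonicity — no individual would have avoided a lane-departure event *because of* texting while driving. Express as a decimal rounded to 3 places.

PN ≈ 0.542

p₁ = P(outcome | exposed) = 1151/1609 = 0.71535
p₀ = P(outcome | unexposed) = 618/1886 = 0.32768
Under exogeneity and monotonicity, PN = (p₁ − p₀)/p₁.
PN = (0.71535 − 0.32768) / 0.71535 ≈ 0.5419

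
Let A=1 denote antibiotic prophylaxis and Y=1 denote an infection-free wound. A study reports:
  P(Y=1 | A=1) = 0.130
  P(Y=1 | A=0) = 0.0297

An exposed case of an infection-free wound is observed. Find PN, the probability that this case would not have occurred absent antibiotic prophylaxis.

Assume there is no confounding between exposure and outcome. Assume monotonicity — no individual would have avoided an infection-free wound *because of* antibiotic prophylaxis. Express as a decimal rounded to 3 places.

Let p₁ = 0.13, p₀ = 0.0297.
Under exogeneity and monotonicity, PN = (p₁ − p₀) / p₁.
PN = (0.13 − 0.0297) / 0.13 = 0.1003 / 0.13 ≈ 0.7715

PN ≈ 0.772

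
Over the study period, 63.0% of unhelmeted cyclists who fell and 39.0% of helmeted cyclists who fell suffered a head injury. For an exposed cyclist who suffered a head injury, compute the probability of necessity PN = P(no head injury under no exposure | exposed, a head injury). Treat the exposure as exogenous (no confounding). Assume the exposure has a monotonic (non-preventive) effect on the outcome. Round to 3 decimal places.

p₁ = 0.63, p₀ = 0.39.
Under exogeneity and monotonicity, PN = (p₁ − p₀) / p₁.
PN = (0.63 − 0.39) / 0.63 = 0.24 / 0.63 ≈ 0.3810

PN ≈ 0.381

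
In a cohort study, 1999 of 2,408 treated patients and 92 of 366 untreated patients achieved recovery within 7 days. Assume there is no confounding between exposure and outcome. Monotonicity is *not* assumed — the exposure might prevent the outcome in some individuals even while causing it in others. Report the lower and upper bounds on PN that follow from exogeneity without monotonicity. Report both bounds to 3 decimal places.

0.697 ≤ PN ≤ 0.902

p₁ = P(outcome | exposed) = 1999/2408 = 0.83015
p₀ = P(outcome | unexposed) = 92/366 = 0.25137
Under exogeneity alone the bounds on PN are max{0,(p₁−p₀)/p₁} ≤ PN ≤ min{1,(1−p₀)/p₁}.
  lower = (p₁ − p₀)/p₁ = 0.57878 / 0.83015 ≈ 0.6972
  upper = min{1, (1 − p₀)/p₁} = 0.74863 / 0.83015 ≈ 0.9018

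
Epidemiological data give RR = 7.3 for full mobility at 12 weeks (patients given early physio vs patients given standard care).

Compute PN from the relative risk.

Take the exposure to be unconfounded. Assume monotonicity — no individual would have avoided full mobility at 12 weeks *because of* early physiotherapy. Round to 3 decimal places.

PN ≈ 0.863

Under exogeneity and monotonicity, PN = (RR − 1) / RR = 1 − 1/RR.
PN = (7.3 − 1) / 7.3 = 6.3 / 7.3 ≈ 0.8630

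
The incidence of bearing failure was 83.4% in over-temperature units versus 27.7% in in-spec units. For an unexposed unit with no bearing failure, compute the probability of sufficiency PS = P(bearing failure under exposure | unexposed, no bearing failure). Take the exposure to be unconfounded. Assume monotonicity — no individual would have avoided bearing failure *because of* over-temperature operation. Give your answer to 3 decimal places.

p₁ = 0.834, p₀ = 0.277.
Under exogeneity and monotonicity, PS = (p₁ − p₀) / (1 − p₀).
PS = (0.834 − 0.277) / (1 − 0.277) = 0.557 / 0.723 ≈ 0.7704

PS ≈ 0.770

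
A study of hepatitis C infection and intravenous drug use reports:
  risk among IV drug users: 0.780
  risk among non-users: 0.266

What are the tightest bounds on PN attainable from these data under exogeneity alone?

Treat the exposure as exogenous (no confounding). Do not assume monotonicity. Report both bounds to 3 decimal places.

Let p₁ = 0.78, p₀ = 0.266.
Under exogeneity alone the bounds on PN are max{0,(p₁−p₀)/p₁} ≤ PN ≤ min{1,(1−p₀)/p₁}.
  lower = (p₁ − p₀)/p₁ = 0.514 / 0.78 ≈ 0.6590
  upper = min{1, (1 − p₀)/p₁} = 0.734 / 0.78 ≈ 0.9410

0.659 ≤ PN ≤ 0.941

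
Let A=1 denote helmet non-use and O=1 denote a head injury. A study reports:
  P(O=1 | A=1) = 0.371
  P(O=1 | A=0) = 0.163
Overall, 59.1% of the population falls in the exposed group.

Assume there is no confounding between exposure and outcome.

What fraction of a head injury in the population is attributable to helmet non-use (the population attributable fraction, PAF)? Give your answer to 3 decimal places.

Let p₁ = 0.371, p₀ = 0.163.
Overall risk P(Y=1) = π·p₁ + (1−π)·p₀ = 0.591×0.371 + 0.409×0.163 = 0.28593.
Under exogeneity, PAF = [P(Y=1) − p₀] / P(Y=1).
PAF = (0.28593 − 0.163) / 0.28593 ≈ 0.4299

PAF ≈ 0.430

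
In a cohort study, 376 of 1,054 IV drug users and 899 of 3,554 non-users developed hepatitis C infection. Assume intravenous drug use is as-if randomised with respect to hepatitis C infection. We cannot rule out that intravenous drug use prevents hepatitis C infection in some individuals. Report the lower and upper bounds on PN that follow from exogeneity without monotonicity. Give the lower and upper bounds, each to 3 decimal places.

p₁ = P(outcome | exposed) = 376/1054 = 0.35674
p₀ = P(outcome | unexposed) = 899/3554 = 0.25295
Under exogeneity alone the bounds on PN are max{0,(p₁−p₀)/p₁} ≤ PN ≤ min{1,(1−p₀)/p₁}.
  lower = (p₁ − p₀)/p₁ = 0.10378 / 0.35674 ≈ 0.2909
  upper = min{1, (1 − p₀)/p₁} = 0.74705 / 0.35674 ≈ 2.0941 → capped at 1

0.291 ≤ PN ≤ 1.000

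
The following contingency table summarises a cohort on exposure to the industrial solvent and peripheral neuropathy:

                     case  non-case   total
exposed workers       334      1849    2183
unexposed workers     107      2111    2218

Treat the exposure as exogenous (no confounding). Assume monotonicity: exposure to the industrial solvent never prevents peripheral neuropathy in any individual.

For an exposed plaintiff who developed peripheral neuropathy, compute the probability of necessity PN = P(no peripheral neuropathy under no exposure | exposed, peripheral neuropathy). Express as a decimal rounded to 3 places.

p₁ = P(outcome | exposed) = 334/2183 = 0.153
p₀ = P(outcome | unexposed) = 107/2218 = 0.048242
Under exogeneity and monotonicity, PN = (p₁ − p₀)/p₁.
PN = (0.153 − 0.048242) / 0.153 ≈ 0.6847

PN ≈ 0.685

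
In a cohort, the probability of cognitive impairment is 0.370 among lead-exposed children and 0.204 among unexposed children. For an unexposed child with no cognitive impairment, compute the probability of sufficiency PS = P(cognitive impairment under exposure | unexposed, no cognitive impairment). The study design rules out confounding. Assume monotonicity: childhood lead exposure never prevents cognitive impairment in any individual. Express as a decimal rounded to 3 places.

PS ≈ 0.209

Let p₁ = 0.37, p₀ = 0.204.
Under exogeneity and monotonicity, PS = (p₁ − p₀) / (1 − p₀).
PS = (0.37 − 0.204) / (1 − 0.204) = 0.166 / 0.796 ≈ 0.2085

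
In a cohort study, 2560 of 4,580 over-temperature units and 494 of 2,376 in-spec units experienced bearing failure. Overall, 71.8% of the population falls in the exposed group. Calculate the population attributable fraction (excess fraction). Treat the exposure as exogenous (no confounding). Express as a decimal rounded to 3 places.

PAF ≈ 0.548

p₁ = P(outcome | exposed) = 2560/4580 = 0.55895
p₀ = P(outcome | unexposed) = 494/2376 = 0.20791
Overall risk P(Y=1) = π·p₁ + (1−π)·p₀ = 0.718×0.55895 + 0.282×0.20791 = 0.45996.
Under exogeneity, PAF = [P(Y=1) − p₀] / P(Y=1).
PAF = (0.45996 − 0.20791) / 0.45996 ≈ 0.5480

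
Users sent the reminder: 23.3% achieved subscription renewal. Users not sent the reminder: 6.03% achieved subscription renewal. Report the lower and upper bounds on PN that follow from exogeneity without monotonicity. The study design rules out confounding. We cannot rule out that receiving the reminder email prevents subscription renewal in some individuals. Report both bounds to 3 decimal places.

p₁ = 0.233, p₀ = 0.0603.
Under exogeneity alone the bounds on PN are max{0,(p₁−p₀)/p₁} ≤ PN ≤ min{1,(1−p₀)/p₁}.
  lower = (p₁ − p₀)/p₁ = 0.1727 / 0.233 ≈ 0.7412
  upper = min{1, (1 − p₀)/p₁} = 0.9397 / 0.233 ≈ 4.0330 → capped at 1

0.741 ≤ PN ≤ 1.000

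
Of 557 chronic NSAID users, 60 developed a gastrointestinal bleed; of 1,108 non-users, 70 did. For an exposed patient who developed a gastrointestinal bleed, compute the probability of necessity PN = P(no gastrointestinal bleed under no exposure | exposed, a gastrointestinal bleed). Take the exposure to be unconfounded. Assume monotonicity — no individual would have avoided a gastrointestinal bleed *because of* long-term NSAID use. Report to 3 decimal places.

PN ≈ 0.414

p₁ = P(outcome | exposed) = 60/557 = 0.10772
p₀ = P(outcome | unexposed) = 70/1108 = 0.063177
Under exogeneity and monotonicity, PN = (p₁ − p₀) / p₁.
PN = (0.10772 − 0.063177) / 0.10772 = 0.044543 / 0.10772 ≈ 0.4135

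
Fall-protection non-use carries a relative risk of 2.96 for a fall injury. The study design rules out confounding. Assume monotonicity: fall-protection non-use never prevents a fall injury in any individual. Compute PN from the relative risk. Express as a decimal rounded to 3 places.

PN ≈ 0.662

Under exogeneity and monotonicity, PN = (RR − 1) / RR = 1 − 1/RR.
PN = (2.96 − 1) / 2.96 = 1.96 / 2.96 ≈ 0.6622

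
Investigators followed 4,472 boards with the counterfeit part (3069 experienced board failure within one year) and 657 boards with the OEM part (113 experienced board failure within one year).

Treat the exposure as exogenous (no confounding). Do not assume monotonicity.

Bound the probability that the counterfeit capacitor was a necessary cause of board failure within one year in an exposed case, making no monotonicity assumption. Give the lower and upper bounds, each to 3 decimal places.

0.749 ≤ PN ≤ 1.000

p₁ = P(outcome | exposed) = 3069/4472 = 0.68627
p₀ = P(outcome | unexposed) = 113/657 = 0.17199
Under exogeneity alone the bounds on PN are max{0,(p₁−p₀)/p₁} ≤ PN ≤ min{1,(1−p₀)/p₁}.
  lower = (p₁ − p₀)/p₁ = 0.51428 / 0.68627 ≈ 0.7494
  upper = min{1, (1 − p₀)/p₁} = 0.82801 / 0.68627 ≈ 1.2065 → capped at 1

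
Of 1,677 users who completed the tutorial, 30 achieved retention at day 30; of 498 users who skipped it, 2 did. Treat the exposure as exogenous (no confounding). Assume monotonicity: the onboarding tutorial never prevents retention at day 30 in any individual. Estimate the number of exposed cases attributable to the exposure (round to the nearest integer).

p₁ = P(outcome | exposed) = 30/1677 = 0.017889
p₀ = P(outcome | unexposed) = 2/498 = 0.0040161
PN = (p₁ − p₀)/p₁ = (0.017889 − 0.0040161) / 0.017889 ≈ 0.77550.
Attributable cases ≈ PN × (exposed cases) = 0.77550 × 30 ≈ 23.27.

about 23 cases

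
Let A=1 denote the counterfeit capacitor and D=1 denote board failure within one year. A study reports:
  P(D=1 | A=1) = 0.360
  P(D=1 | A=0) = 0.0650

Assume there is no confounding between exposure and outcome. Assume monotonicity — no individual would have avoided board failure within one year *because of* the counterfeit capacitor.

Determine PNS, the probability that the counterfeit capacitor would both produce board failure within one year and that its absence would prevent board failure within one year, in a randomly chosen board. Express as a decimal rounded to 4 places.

Let p₁ = 0.36, p₀ = 0.065.
Under exogeneity and monotonicity, PNS = p₁ − p₀.
PNS = 0.36 − 0.065 = 0.295

PNS ≈ 0.2950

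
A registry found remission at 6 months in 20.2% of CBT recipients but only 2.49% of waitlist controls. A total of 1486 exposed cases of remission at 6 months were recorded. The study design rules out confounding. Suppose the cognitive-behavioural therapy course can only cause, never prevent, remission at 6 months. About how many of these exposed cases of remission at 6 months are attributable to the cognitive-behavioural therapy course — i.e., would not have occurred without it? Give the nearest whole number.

about 1303 cases

p₁ = 0.202, p₀ = 0.0249.
PN = (p₁ − p₀)/p₁ = (0.202 − 0.0249) / 0.202 ≈ 0.87673.
Attributable cases ≈ PN × (exposed cases) = 0.87673 × 1486 ≈ 1302.82.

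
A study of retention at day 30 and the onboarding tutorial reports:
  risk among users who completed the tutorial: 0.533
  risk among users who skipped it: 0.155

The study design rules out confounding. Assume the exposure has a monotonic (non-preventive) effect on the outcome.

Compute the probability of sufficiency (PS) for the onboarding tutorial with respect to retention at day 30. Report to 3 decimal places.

Let p₁ = 0.533, p₀ = 0.155.
Under exogeneity and monotonicity, PS = (p₁ − p₀) / (1 − p₀).
PS = (0.533 − 0.155) / (1 − 0.155) = 0.378 / 0.845 ≈ 0.4473

PS ≈ 0.447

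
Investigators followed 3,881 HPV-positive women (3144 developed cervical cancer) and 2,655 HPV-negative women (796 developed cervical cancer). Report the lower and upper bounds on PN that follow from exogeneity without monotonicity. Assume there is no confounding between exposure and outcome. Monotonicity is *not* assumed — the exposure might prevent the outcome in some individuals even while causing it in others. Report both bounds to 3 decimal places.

0.630 ≤ PN ≤ 0.864

p₁ = P(outcome | exposed) = 3144/3881 = 0.8101
p₀ = P(outcome | unexposed) = 796/2655 = 0.29981
Under exogeneity alone the bounds on PN are max{0,(p₁−p₀)/p₁} ≤ PN ≤ min{1,(1−p₀)/p₁}.
  lower = (p₁ − p₀)/p₁ = 0.51029 / 0.8101 ≈ 0.6299
  upper = min{1, (1 − p₀)/p₁} = 0.70019 / 0.8101 ≈ 0.8643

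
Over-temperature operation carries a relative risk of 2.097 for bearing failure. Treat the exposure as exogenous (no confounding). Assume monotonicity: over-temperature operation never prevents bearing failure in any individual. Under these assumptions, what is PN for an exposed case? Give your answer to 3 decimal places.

PN ≈ 0.523

Under exogeneity and monotonicity, PN = (RR − 1) / RR = 1 − 1/RR.
PN = (2.097 − 1) / 2.097 = 1.097 / 2.097 ≈ 0.5231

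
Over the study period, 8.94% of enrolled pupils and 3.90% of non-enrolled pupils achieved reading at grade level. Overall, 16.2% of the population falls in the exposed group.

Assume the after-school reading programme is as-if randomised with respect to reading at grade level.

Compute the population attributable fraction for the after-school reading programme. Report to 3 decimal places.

PAF ≈ 0.173

p₁ = 0.0894, p₀ = 0.039.
Overall risk P(Y=1) = π·p₁ + (1−π)·p₀ = 0.162×0.0894 + 0.838×0.039 = 0.047165.
Under exogeneity, PAF = [P(Y=1) − p₀] / P(Y=1).
PAF = (0.047165 − 0.039) / 0.047165 ≈ 0.1731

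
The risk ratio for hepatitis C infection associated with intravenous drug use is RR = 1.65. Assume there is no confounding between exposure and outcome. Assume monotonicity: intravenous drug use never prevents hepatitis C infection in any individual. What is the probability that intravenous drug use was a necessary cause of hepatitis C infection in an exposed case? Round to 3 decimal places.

Under exogeneity and monotonicity, PN = (RR − 1) / RR = 1 − 1/RR.
PN = (1.65 − 1) / 1.65 = 0.65 / 1.65 ≈ 0.3939

PN ≈ 0.394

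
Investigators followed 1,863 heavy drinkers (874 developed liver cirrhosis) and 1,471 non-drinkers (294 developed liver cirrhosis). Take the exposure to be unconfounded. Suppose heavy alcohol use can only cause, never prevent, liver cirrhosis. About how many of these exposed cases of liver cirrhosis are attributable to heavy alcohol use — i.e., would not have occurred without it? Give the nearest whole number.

p₁ = P(outcome | exposed) = 874/1863 = 0.46914
p₀ = P(outcome | unexposed) = 294/1471 = 0.19986
PN = (p₁ − p₀)/p₁ = (0.46914 − 0.19986) / 0.46914 ≈ 0.57397.
Attributable cases ≈ PN × (exposed cases) = 0.57397 × 874 ≈ 501.65.

about 502 cases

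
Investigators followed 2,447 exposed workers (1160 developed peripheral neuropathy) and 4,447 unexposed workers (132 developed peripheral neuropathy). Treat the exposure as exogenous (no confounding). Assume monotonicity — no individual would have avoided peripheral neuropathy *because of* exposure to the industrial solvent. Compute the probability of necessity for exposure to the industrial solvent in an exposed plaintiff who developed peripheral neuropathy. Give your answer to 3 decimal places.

PN ≈ 0.937

p₁ = P(outcome | exposed) = 1160/2447 = 0.47405
p₀ = P(outcome | unexposed) = 132/4447 = 0.029683
Under exogeneity and monotonicity, PN = (p₁ − p₀) / p₁.
PN = (0.47405 − 0.029683) / 0.47405 = 0.44437 / 0.47405 ≈ 0.9374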